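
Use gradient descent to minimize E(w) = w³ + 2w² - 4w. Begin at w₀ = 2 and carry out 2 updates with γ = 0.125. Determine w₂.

0.5

E′(w) = 3w² + 4w - 4
Step 1: E′(2) = 16; w₁ = 2 − 0.125·16 = 0
Step 2: E′(0) = -4; w₂ = 0 − 0.125·(-4) = 0.5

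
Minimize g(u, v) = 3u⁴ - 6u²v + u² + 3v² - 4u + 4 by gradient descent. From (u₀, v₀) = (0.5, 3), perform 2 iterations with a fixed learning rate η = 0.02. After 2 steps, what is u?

∇g = (12u³ - 12uv + 2u - 4, -6u² + 6v)
Step 1: at (0.5, 3), ∇g = (-19.5, 16.5) → (0.5, 3) − 0.02·(-19.5, 16.5) = (0.89, 2.67)
Step 2: at (0.89, 2.67), ∇g = (-22.275972, 11.2674) → (0.89, 2.67) − 0.02·(-22.275972, 11.2674) = (1.33551944, 2.444652)
u = 1.33551944

1.33551944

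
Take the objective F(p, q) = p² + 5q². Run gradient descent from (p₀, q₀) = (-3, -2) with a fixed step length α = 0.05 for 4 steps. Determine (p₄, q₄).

∇F = (2p, 10q)
(p₁, q₁) = (-3, -2) − 0.05·(-6, -20) = (-2.7, -1)
(p₂, q₂) = (-2.7, -1) − 0.05·(-5.4, -10) = (-2.43, -0.5)
(p₃, q₃) = (-2.43, -0.5) − 0.05·(-4.86, -5) = (-2.187, -0.25)
(p₄, q₄) = (-2.187, -0.25) − 0.05·(-4.374, -2.5) = (-1.9683, -0.125)

(-1.9683, -0.125)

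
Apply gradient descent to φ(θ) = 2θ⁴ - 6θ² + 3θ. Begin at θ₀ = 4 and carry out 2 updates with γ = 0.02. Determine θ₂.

φ′(θ) = 8θ³ - 12θ + 3
Step 1: φ′(4) = 467; θ₁ = 4 − 0.02·467 = -5.34
Step 2: φ′(-5.34) = -1151.106432; θ₂ = -5.34 − 0.02·(-1151.106432) = 17.68212864

17.68212864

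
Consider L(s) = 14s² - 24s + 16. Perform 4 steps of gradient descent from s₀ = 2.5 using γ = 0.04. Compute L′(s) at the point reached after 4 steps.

L′(s) = 28s - 24
s₁ = 2.5 − 0.04·46 = 0.66
s₂ = 0.66 − 0.04·(-5.52) = 0.8808
s₃ = 0.8808 − 0.04·0.6624 = 0.854304
s₄ = 0.854304 − 0.04·(-0.079488) = 0.85748352
L′(s) at (0.85748352) = 0.00953856

0.00953856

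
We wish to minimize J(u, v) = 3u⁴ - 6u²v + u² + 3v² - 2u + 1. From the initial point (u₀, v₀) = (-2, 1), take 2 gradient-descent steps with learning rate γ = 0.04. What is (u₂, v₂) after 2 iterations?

∇J = (12u³ - 12uv + 2u - 2, -6u² + 6v)
(u₁, v₁) = (-2, 1) − 0.04·(-78, -18) = (1.12, 1.72)
(u₂, v₂) = (1.12, 1.72) − 0.04·(-6.017664, 2.7936) = (1.36070656, 1.608256)

(1.36070656, 1.608256)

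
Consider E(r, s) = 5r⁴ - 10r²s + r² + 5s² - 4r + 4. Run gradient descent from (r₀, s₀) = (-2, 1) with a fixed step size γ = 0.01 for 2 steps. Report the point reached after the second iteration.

∇E = (20r³ - 20rs + 2r - 4, -10r² + 10s)
Step 1: at (-2, 1), ∇E = (-128, -30) → (-2, 1) − 0.01·(-128, -30) = (-0.72, 1.3)
Step 2: at (-0.72, 1.3), ∇E = (5.81504, 7.816) → (-0.72, 1.3) − 0.01·(5.81504, 7.816) = (-0.7781504, 1.22184)

(-0.7781504, 1.22184)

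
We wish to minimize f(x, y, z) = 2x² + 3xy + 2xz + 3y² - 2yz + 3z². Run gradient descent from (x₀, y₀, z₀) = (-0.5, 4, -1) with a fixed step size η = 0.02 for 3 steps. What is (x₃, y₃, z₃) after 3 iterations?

(-0.894672, 2.757772, -0.239688)

∇f = (4x + 3y + 2z, 3x + 6y - 2z, 2x - 2y + 6z)
(x₁, y₁, z₁) = (-0.5, 4, -1) − 0.02·(8, 24.5, -15) = (-0.66, 3.51, -0.7)
(x₂, y₂, z₂) = (-0.66, 3.51, -0.7) − 0.02·(6.49, 20.48, -12.54) = (-0.7898, 3.1004, -0.4492)
(x₃, y₃, z₃) = (-0.7898, 3.1004, -0.4492) − 0.02·(5.2436, 17.1314, -10.4756) = (-0.894672, 2.757772, -0.239688)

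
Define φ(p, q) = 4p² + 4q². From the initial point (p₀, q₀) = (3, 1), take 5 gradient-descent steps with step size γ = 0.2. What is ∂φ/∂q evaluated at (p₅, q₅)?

∇φ = (8p, 8q)
Step 1: at (3, 1), ∇φ = (24, 8) → (3, 1) − 0.2·(24, 8) = (-1.8, -0.6)
Step 2: at (-1.8, -0.6), ∇φ = (-14.4, -4.8) → (-1.8, -0.6) − 0.2·(-14.4, -4.8) = (1.08, 0.36)
Step 3: at (1.08, 0.36), ∇φ = (8.64, 2.88) → (1.08, 0.36) − 0.2·(8.64, 2.88) = (-0.648, -0.216)
Step 4: at (-0.648, -0.216), ∇φ = (-5.184, -1.728) → (-0.648, -0.216) − 0.2·(-5.184, -1.728) = (0.3888, 0.1296)
Step 5: at (0.3888, 0.1296), ∇φ = (3.1104, 1.0368) → (0.3888, 0.1296) − 0.2·(3.1104, 1.0368) = (-0.23328, -0.07776)
∂φ/∂q at (-0.23328, -0.07776) = -0.62208

-0.62208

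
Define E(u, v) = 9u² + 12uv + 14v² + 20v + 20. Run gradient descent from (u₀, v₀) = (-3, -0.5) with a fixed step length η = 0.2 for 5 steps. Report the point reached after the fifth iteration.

(8225.1408, 12329.7112)

∇E = (18u + 12v, 12u + 28v + 20)
Step 1: at (-3, -0.5), ∇E = (-60, -30) → (-3, -0.5) − 0.2·(-60, -30) = (9, 5.5)
Step 2: at (9, 5.5), ∇E = (228, 282) → (9, 5.5) − 0.2·(228, 282) = (-36.6, -50.9)
Step 3: at (-36.6, -50.9), ∇E = (-1269.6, -1844.4) → (-36.6, -50.9) − 0.2·(-1269.6, -1844.4) = (217.32, 317.98)
Step 4: at (217.32, 317.98), ∇E = (7727.52, 11531.28) → (217.32, 317.98) − 0.2·(7727.52, 11531.28) = (-1328.184, -1988.276)
Step 5: at (-1328.184, -1988.276), ∇E = (-47766.624, -71589.936) → (-1328.184, -1988.276) − 0.2·(-47766.624, -71589.936) = (8225.1408, 12329.7112)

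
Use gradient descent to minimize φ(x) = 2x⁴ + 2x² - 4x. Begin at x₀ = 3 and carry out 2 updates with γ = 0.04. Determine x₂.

62.90039552

φ′(x) = 8x³ + 4x - 4
Step 1: φ′(3) = 224; x₁ = 3 − 0.04·224 = -5.96
Step 2: φ′(-5.96) = -1721.509888; x₂ = -5.96 − 0.04·(-1721.509888) = 62.90039552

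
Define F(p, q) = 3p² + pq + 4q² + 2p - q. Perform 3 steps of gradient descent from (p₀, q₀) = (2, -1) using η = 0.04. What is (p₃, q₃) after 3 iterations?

∇F = (6p + q + 2, p + 8q - 1)
Step 1: at (2, -1), ∇F = (13, -7) → (2, -1) − 0.04·(13, -7) = (1.48, -0.72)
Step 2: at (1.48, -0.72), ∇F = (10.16, -5.28) → (1.48, -0.72) − 0.04·(10.16, -5.28) = (1.0736, -0.5088)
Step 3: at (1.0736, -0.5088), ∇F = (7.9328, -3.9968) → (1.0736, -0.5088) − 0.04·(7.9328, -3.9968) = (0.756288, -0.348928)

(0.756288, -0.348928)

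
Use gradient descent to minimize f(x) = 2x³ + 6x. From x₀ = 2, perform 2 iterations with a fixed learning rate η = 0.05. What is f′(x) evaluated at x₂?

6.09375

f′(x) = 6x² + 6
x₁ = 2 − 0.05·30 = 0.5
x₂ = 0.5 − 0.05·7.5 = 0.125
f′(x) at (0.125) = 6.09375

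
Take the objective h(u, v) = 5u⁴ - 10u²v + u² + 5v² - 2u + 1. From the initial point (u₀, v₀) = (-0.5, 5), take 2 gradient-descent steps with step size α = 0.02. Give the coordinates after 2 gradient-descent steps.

∇h = (20u³ - 20uv + 2u - 2, -10u² + 10v)
Step 1: at (-0.5, 5), ∇h = (44.5, 47.5) → (-0.5, 5) − 0.02·(44.5, 47.5) = (-1.39, 4.05)
Step 2: at (-1.39, 4.05), ∇h = (54.09762, 21.179) → (-1.39, 4.05) − 0.02·(54.09762, 21.179) = (-2.4719524, 3.62642)

(-2.4719524, 3.62642)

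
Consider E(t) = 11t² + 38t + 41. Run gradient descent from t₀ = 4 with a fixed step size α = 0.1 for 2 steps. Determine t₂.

E′(t) = 22t + 38
Step 1: E′(4) = 126; t₁ = 4 − 0.1·126 = -8.6
Step 2: E′(-8.6) = -151.2; t₂ = -8.6 − 0.1·(-151.2) = 6.52

6.52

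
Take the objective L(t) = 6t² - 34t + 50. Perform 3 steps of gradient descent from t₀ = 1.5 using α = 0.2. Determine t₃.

6.492

L′(t) = 12t - 34
t₁ = 1.5 − 0.2·(-16) = 4.7
t₂ = 4.7 − 0.2·22.4 = 0.22
t₃ = 0.22 − 0.2·(-31.36) = 6.492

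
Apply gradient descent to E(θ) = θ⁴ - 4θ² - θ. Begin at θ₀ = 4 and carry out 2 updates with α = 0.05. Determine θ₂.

E′(θ) = 4θ³ - 8θ - 1
θ₁ = 4 − 0.05·223 = -7.15
θ₂ = -7.15 − 0.05·(-1405.9035) = 63.145175

63.145175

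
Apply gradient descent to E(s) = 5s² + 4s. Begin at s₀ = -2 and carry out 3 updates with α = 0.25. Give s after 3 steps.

E′(s) = 10s + 4
Step 1: E′(-2) = -16; s₁ = -2 − 0.25·(-16) = 2
Step 2: E′(2) = 24; s₂ = 2 − 0.25·24 = -4
Step 3: E′(-4) = -36; s₃ = -4 − 0.25·(-36) = 5

5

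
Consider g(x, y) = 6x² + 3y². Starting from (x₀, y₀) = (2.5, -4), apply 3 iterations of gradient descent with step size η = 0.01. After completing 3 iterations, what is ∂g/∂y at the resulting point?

∇g = (12x, 6y)
Step 1: at (2.5, -4), ∇g = (30, -24) → (2.5, -4) − 0.01·(30, -24) = (2.2, -3.76)
Step 2: at (2.2, -3.76), ∇g = (26.4, -22.56) → (2.2, -3.76) − 0.01·(26.4, -22.56) = (1.936, -3.5344)
Step 3: at (1.936, -3.5344), ∇g = (23.232, -21.2064) → (1.936, -3.5344) − 0.01·(23.232, -21.2064) = (1.70368, -3.322336)
∂g/∂y at (1.70368, -3.322336) = -19.934016

-19.934016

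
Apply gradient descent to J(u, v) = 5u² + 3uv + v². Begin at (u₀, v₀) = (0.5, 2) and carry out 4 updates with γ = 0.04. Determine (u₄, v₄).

(-0.3638784, 1.43584256)

∇J = (10u + 3v, 3u + 2v)
(u₁, v₁) = (0.5, 2) − 0.04·(11, 5.5) = (0.06, 1.78)
(u₂, v₂) = (0.06, 1.78) − 0.04·(5.94, 3.74) = (-0.1776, 1.6304)
(u₃, v₃) = (-0.1776, 1.6304) − 0.04·(3.1152, 2.728) = (-0.302208, 1.52128)
(u₄, v₄) = (-0.302208, 1.52128) − 0.04·(1.54176, 2.135936) = (-0.3638784, 1.43584256)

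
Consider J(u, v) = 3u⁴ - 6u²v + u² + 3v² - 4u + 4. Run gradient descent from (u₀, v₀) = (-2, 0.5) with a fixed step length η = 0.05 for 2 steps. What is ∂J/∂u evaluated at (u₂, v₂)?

-1899.868685536512

∇J = (12u³ - 12uv + 2u - 4, -6u² + 6v)
(u₁, v₁) = (-2, 0.5) − 0.05·(-92, -21) = (2.6, 1.55)
(u₂, v₂) = (2.6, 1.55) − 0.05·(163.752, -31.26) = (-5.5876, 3.113)
∂J/∂u at (-5.5876, 3.113) = -1899.868685536512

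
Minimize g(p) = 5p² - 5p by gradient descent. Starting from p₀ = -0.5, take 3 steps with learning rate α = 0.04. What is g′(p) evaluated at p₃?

-2.16

g′(p) = 10p - 5
Step 1: g′(-0.5) = -10; p₁ = -0.5 − 0.04·(-10) = -0.1
Step 2: g′(-0.1) = -6; p₂ = -0.1 − 0.04·(-6) = 0.14
Step 3: g′(0.14) = -3.6; p₃ = 0.14 − 0.04·(-3.6) = 0.284
g′(p) at (0.284) = -2.16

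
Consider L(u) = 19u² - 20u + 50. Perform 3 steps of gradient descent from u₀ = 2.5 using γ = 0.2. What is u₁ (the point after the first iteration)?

-12.5

L′(u) = 38u - 20
Step 1: L′(2.5) = 75; u₁ = 2.5 − 0.2·75 = -12.5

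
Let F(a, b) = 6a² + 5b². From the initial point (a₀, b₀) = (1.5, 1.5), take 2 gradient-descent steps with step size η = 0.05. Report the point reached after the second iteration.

(0.24, 0.375)

∇F = (12a, 10b)
Step 1: at (1.5, 1.5), ∇F = (18, 15) → (1.5, 1.5) − 0.05·(18, 15) = (0.6, 0.75)
Step 2: at (0.6, 0.75), ∇F = (7.2, 7.5) → (0.6, 0.75) − 0.05·(7.2, 7.5) = (0.24, 0.375)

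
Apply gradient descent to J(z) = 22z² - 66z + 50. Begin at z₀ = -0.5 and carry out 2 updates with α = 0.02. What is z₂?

1.4712

J′(z) = 44z - 66
z₁ = -0.5 − 0.02·(-88) = 1.26
z₂ = 1.26 − 0.02·(-10.56) = 1.4712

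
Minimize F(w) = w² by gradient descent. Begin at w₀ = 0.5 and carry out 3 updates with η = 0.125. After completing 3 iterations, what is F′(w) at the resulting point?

0.421875

F′(w) = 2w
Step 1: F′(0.5) = 1; w₁ = 0.5 − 0.125·1 = 0.375
Step 2: F′(0.375) = 0.75; w₂ = 0.375 − 0.125·0.75 = 0.28125
Step 3: F′(0.28125) = 0.5625; w₃ = 0.28125 − 0.125·0.5625 = 0.2109375
F′(w) at (0.2109375) = 0.421875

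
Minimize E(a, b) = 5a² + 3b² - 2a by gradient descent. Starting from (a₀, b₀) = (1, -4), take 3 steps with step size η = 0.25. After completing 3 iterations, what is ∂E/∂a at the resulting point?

∇E = (10a - 2, 6b)
(a₁, b₁) = (1, -4) − 0.25·(8, -24) = (-1, 2)
(a₂, b₂) = (-1, 2) − 0.25·(-12, 12) = (2, -1)
(a₃, b₃) = (2, -1) − 0.25·(18, -6) = (-2.5, 0.5)
∂E/∂a at (-2.5, 0.5) = -27

-27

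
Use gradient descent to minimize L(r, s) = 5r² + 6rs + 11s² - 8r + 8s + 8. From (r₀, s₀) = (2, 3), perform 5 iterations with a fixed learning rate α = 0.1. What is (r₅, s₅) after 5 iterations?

(-7.84672, -22.57664)

∇L = (10r + 6s - 8, 6r + 22s + 8)
Step 1: at (2, 3), ∇L = (30, 86) → (2, 3) − 0.1·(30, 86) = (-1, -5.6)
Step 2: at (-1, -5.6), ∇L = (-51.6, -121.2) → (-1, -5.6) − 0.1·(-51.6, -121.2) = (4.16, 6.52)
Step 3: at (4.16, 6.52), ∇L = (72.72, 176.4) → (4.16, 6.52) − 0.1·(72.72, 176.4) = (-3.112, -11.12)
Step 4: at (-3.112, -11.12), ∇L = (-105.84, -255.312) → (-3.112, -11.12) − 0.1·(-105.84, -255.312) = (7.472, 14.4112)
Step 5: at (7.472, 14.4112), ∇L = (153.1872, 369.8784) → (7.472, 14.4112) − 0.1·(153.1872, 369.8784) = (-7.84672, -22.57664)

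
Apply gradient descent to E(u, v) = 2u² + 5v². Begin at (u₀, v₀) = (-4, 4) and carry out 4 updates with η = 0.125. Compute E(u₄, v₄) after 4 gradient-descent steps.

0.126220703125

∇E = (4u, 10v)
Step 1: at (-4, 4), ∇E = (-16, 40) → (-4, 4) − 0.125·(-16, 40) = (-2, -1)
Step 2: at (-2, -1), ∇E = (-8, -10) → (-2, -1) − 0.125·(-8, -10) = (-1, 0.25)
Step 3: at (-1, 0.25), ∇E = (-4, 2.5) → (-1, 0.25) − 0.125·(-4, 2.5) = (-0.5, -0.0625)
Step 4: at (-0.5, -0.0625), ∇E = (-2, -0.625) → (-0.5, -0.0625) − 0.125·(-2, -0.625) = (-0.25, 0.015625)
E(-0.25, 0.015625) = 0.126220703125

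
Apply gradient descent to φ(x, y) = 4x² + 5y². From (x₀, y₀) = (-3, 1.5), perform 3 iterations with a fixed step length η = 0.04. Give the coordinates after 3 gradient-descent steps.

(-0.943296, 0.324)

∇φ = (8x, 10y)
(x₁, y₁) = (-3, 1.5) − 0.04·(-24, 15) = (-2.04, 0.9)
(x₂, y₂) = (-2.04, 0.9) − 0.04·(-16.32, 9) = (-1.3872, 0.54)
(x₃, y₃) = (-1.3872, 0.54) − 0.04·(-11.0976, 5.4) = (-0.943296, 0.324)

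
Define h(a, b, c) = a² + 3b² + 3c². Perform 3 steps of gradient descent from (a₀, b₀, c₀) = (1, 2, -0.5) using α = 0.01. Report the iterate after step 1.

∇h = (2a, 6b, 6c)
(a₁, b₁, c₁) = (1, 2, -0.5) − 0.01·(2, 12, -3) = (0.98, 1.88, -0.47)

(0.98, 1.88, -0.47)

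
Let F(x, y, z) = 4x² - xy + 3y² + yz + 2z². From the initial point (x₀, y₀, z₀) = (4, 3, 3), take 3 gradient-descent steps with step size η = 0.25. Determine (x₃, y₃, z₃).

∇F = (8x - y, -x + 6y + z, y + 4z)
Step 1: at (4, 3, 3), ∇F = (29, 17, 15) → (4, 3, 3) − 0.25·(29, 17, 15) = (-3.25, -1.25, -0.75)
Step 2: at (-3.25, -1.25, -0.75), ∇F = (-24.75, -5, -4.25) → (-3.25, -1.25, -0.75) − 0.25·(-24.75, -5, -4.25) = (2.9375, 0, 0.3125)
Step 3: at (2.9375, 0, 0.3125), ∇F = (23.5, -2.625, 1.25) → (2.9375, 0, 0.3125) − 0.25·(23.5, -2.625, 1.25) = (-2.9375, 0.65625, 0)

(-2.9375, 0.65625, 0)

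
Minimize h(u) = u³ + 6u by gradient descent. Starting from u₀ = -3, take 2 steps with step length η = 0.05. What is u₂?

-8.193375

h′(u) = 3u² + 6
u₁ = -3 − 0.05·33 = -4.65
u₂ = -4.65 − 0.05·70.8675 = -8.193375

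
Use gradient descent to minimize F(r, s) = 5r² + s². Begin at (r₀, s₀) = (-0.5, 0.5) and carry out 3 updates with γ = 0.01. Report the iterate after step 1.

(-0.45, 0.49)

∇F = (10r, 2s)
(r₁, s₁) = (-0.5, 0.5) − 0.01·(-5, 1) = (-0.45, 0.49)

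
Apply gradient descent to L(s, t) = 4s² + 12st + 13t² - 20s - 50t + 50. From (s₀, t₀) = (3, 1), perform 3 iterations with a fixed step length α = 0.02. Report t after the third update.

0.753856

∇L = (8s + 12t - 20, 12s + 26t - 50)
(s₁, t₁) = (3, 1) − 0.02·(16, 12) = (2.68, 0.76)
(s₂, t₂) = (2.68, 0.76) − 0.02·(10.56, 1.92) = (2.4688, 0.7216)
(s₃, t₃) = (2.4688, 0.7216) − 0.02·(8.4096, -1.6128) = (2.300608, 0.753856)
t = 0.753856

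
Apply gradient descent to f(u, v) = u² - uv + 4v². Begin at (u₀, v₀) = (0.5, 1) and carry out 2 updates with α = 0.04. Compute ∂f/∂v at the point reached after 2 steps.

∇f = (2u - v, -u + 8v)
(u₁, v₁) = (0.5, 1) − 0.04·(0, 7.5) = (0.5, 0.7)
(u₂, v₂) = (0.5, 0.7) − 0.04·(0.3, 5.1) = (0.488, 0.496)
∂f/∂v at (0.488, 0.496) = 3.48

3.48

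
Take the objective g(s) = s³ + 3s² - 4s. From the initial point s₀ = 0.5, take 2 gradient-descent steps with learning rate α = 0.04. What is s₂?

g′(s) = 3s² + 6s - 4
s₁ = 0.5 − 0.04·(-0.25) = 0.51
s₂ = 0.51 − 0.04·(-0.1597) = 0.516388

0.516388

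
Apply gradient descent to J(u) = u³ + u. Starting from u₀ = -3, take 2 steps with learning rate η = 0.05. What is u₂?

J′(u) = 3u² + 1
u₁ = -3 − 0.05·28 = -4.4
u₂ = -4.4 − 0.05·59.08 = -7.354

-7.354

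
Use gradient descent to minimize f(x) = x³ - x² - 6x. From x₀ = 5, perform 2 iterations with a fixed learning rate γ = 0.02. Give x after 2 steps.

3.217256

f′(x) = 3x² - 2x - 6
x₁ = 5 − 0.02·59 = 3.82
x₂ = 3.82 − 0.02·30.1372 = 3.217256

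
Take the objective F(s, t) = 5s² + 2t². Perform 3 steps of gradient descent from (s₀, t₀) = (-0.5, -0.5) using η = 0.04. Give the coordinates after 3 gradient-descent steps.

(-0.108, -0.296352)

∇F = (10s, 4t)
Step 1: at (-0.5, -0.5), ∇F = (-5, -2) → (-0.5, -0.5) − 0.04·(-5, -2) = (-0.3, -0.42)
Step 2: at (-0.3, -0.42), ∇F = (-3, -1.68) → (-0.3, -0.42) − 0.04·(-3, -1.68) = (-0.18, -0.3528)
Step 3: at (-0.18, -0.3528), ∇F = (-1.8, -1.4112) → (-0.18, -0.3528) − 0.04·(-1.8, -1.4112) = (-0.108, -0.296352)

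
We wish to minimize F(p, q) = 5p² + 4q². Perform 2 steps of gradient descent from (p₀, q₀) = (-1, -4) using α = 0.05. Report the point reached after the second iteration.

∇F = (10p, 8q)
Step 1: at (-1, -4), ∇F = (-10, -32) → (-1, -4) − 0.05·(-10, -32) = (-0.5, -2.4)
Step 2: at (-0.5, -2.4), ∇F = (-5, -19.2) → (-0.5, -2.4) − 0.05·(-5, -19.2) = (-0.25, -1.44)

(-0.25, -1.44)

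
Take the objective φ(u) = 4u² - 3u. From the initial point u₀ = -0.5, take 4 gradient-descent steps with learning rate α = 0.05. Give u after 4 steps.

φ′(u) = 8u - 3
u₁ = -0.5 − 0.05·(-7) = -0.15
u₂ = -0.15 − 0.05·(-4.2) = 0.06
u₃ = 0.06 − 0.05·(-2.52) = 0.186
u₄ = 0.186 − 0.05·(-1.512) = 0.2616

0.2616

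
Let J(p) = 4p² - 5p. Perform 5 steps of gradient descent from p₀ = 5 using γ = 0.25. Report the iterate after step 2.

J′(p) = 8p - 5
p₁ = 5 − 0.25·35 = -3.75
p₂ = -3.75 − 0.25·(-35) = 5

5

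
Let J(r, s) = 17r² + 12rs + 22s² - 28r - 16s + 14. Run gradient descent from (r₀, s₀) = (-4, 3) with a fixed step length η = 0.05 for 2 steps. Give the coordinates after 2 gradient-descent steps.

(-0.04, -0.16)

∇J = (34r + 12s - 28, 12r + 44s - 16)
(r₁, s₁) = (-4, 3) − 0.05·(-128, 68) = (2.4, -0.4)
(r₂, s₂) = (2.4, -0.4) − 0.05·(48.8, -4.8) = (-0.04, -0.16)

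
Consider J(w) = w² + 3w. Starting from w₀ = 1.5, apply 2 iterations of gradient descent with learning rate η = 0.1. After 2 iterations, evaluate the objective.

J′(w) = 2w + 3
w₁ = 1.5 − 0.1·6 = 0.9
w₂ = 0.9 − 0.1·4.8 = 0.42
J(0.42) = 1.4364

1.4364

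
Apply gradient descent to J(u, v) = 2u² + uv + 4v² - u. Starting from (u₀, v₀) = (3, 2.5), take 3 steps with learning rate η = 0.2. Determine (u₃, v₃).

(0.096, -0.856)

∇J = (4u + v - 1, u + 8v)
(u₁, v₁) = (3, 2.5) − 0.2·(13.5, 23) = (0.3, -2.1)
(u₂, v₂) = (0.3, -2.1) − 0.2·(-1.9, -16.5) = (0.68, 1.2)
(u₃, v₃) = (0.68, 1.2) − 0.2·(2.92, 10.28) = (0.096, -0.856)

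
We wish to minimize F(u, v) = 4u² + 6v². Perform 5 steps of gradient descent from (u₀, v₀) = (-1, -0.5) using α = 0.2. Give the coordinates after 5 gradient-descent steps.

∇F = (8u, 12v)
Step 1: at (-1, -0.5), ∇F = (-8, -6) → (-1, -0.5) − 0.2·(-8, -6) = (0.6, 0.7)
Step 2: at (0.6, 0.7), ∇F = (4.8, 8.4) → (0.6, 0.7) − 0.2·(4.8, 8.4) = (-0.36, -0.98)
Step 3: at (-0.36, -0.98), ∇F = (-2.88, -11.76) → (-0.36, -0.98) − 0.2·(-2.88, -11.76) = (0.216, 1.372)
Step 4: at (0.216, 1.372), ∇F = (1.728, 16.464) → (0.216, 1.372) − 0.2·(1.728, 16.464) = (-0.1296, -1.9208)
Step 5: at (-0.1296, -1.9208), ∇F = (-1.0368, -23.0496) → (-0.1296, -1.9208) − 0.2·(-1.0368, -23.0496) = (0.07776, 2.68912)

(0.07776, 2.68912)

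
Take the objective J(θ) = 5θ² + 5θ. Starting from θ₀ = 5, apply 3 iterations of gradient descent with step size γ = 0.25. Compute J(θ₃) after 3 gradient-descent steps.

J′(θ) = 10θ + 5
θ₁ = 5 − 0.25·55 = -8.75
θ₂ = -8.75 − 0.25·(-82.5) = 11.875
θ₃ = 11.875 − 0.25·123.75 = -19.0625
J(-19.0625) = 1721.58203125

1721.58203125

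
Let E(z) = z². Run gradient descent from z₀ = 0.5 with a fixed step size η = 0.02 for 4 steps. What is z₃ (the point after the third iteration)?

E′(z) = 2z
z₁ = 0.5 − 0.02·1 = 0.48
z₂ = 0.48 − 0.02·0.96 = 0.4608
z₃ = 0.4608 − 0.02·0.9216 = 0.442368

0.442368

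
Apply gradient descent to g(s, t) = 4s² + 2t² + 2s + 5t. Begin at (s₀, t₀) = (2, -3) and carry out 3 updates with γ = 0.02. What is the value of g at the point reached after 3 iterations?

7.452709523456

∇g = (8s + 2, 4t + 5)
Step 1: at (2, -3), ∇g = (18, -7) → (2, -3) − 0.02·(18, -7) = (1.64, -2.86)
Step 2: at (1.64, -2.86), ∇g = (15.12, -6.44) → (1.64, -2.86) − 0.02·(15.12, -6.44) = (1.3376, -2.7312)
Step 3: at (1.3376, -2.7312), ∇g = (12.7008, -5.9248) → (1.3376, -2.7312) − 0.02·(12.7008, -5.9248) = (1.083584, -2.612704)
g(1.083584, -2.612704) = 7.452709523456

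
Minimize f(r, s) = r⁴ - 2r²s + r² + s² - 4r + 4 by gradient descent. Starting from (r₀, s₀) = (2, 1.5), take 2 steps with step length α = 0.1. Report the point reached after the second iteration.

∇f = (4r³ - 4rs + 2r - 4, -2r² + 2s)
(r₁, s₁) = (2, 1.5) − 0.1·(20, -5) = (0, 2)
(r₂, s₂) = (0, 2) − 0.1·(-4, 4) = (0.4, 1.6)

(0.4, 1.6)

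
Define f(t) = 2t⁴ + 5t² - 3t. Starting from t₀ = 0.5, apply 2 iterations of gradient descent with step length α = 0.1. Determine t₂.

0.2936

f′(t) = 8t³ + 10t - 3
t₁ = 0.5 − 0.1·3 = 0.2
t₂ = 0.2 − 0.1·(-0.936) = 0.2936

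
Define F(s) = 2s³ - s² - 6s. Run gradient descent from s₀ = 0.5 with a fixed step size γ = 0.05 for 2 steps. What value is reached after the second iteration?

0.9723125

F′(s) = 6s² - 2s - 6
Step 1: F′(0.5) = -5.5; s₁ = 0.5 − 0.05·(-5.5) = 0.775
Step 2: F′(0.775) = -3.94625; s₂ = 0.775 − 0.05·(-3.94625) = 0.9723125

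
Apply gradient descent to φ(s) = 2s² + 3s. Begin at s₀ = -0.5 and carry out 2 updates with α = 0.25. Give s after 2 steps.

φ′(s) = 4s + 3
Step 1: φ′(-0.5) = 1; s₁ = -0.5 − 0.25·1 = -0.75
Step 2: φ′(-0.75) = 0; s₂ = -0.75 − 0.25·0 = -0.75

-0.75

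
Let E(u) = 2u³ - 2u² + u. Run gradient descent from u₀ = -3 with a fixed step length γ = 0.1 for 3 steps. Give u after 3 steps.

-3049.5543736

E′(u) = 6u² - 4u + 1
u₁ = -3 − 0.1·67 = -9.7
u₂ = -9.7 − 0.1·604.34 = -70.134
u₃ = -70.134 − 0.1·29794.203736 = -3049.5543736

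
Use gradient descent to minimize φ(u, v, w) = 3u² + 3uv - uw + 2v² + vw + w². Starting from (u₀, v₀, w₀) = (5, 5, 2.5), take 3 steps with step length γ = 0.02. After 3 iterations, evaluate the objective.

∇φ = (6u + 3v - w, 3u + 4v + w, -u + v + 2w)
(u₁, v₁, w₁) = (5, 5, 2.5) − 0.02·(42.5, 37.5, 5) = (4.15, 4.25, 2.4)
(u₂, v₂, w₂) = (4.15, 4.25, 2.4) − 0.02·(35.25, 31.85, 4.9) = (3.445, 3.613, 2.302)
(u₃, v₃, w₃) = (3.445, 3.613, 2.302) − 0.02·(29.207, 27.089, 4.772) = (2.86086, 3.07122, 2.20656)
φ(2.86086, 3.07122, 2.20656) = 75.1104147384

75.1104147384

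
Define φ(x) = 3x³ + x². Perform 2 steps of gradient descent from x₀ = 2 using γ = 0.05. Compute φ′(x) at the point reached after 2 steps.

φ′(x) = 9x² + 2x
Step 1: φ′(2) = 40; x₁ = 2 − 0.05·40 = 0
Step 2: φ′(0) = 0; x₂ = 0 − 0.05·0 = 0
φ′(x) at (0) = 0

0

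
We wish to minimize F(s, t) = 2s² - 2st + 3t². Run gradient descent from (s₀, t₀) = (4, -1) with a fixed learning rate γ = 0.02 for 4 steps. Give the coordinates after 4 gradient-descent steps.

(2.780224, -0.139648)

∇F = (4s - 2t, -2s + 6t)
Step 1: at (4, -1), ∇F = (18, -14) → (4, -1) − 0.02·(18, -14) = (3.64, -0.72)
Step 2: at (3.64, -0.72), ∇F = (16, -11.6) → (3.64, -0.72) − 0.02·(16, -11.6) = (3.32, -0.488)
Step 3: at (3.32, -0.488), ∇F = (14.256, -9.568) → (3.32, -0.488) − 0.02·(14.256, -9.568) = (3.03488, -0.29664)
Step 4: at (3.03488, -0.29664), ∇F = (12.7328, -7.8496) → (3.03488, -0.29664) − 0.02·(12.7328, -7.8496) = (2.780224, -0.139648)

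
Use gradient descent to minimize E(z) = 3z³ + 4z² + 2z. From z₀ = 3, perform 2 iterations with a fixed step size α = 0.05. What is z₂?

E′(z) = 9z² + 8z + 2
Step 1: E′(3) = 107; z₁ = 3 − 0.05·107 = -2.35
Step 2: E′(-2.35) = 32.9025; z₂ = -2.35 − 0.05·32.9025 = -3.995125

-3.995125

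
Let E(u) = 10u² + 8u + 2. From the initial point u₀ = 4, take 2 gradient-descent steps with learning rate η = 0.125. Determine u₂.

E′(u) = 20u + 8
Step 1: E′(4) = 88; u₁ = 4 − 0.125·88 = -7
Step 2: E′(-7) = -132; u₂ = -7 − 0.125·(-132) = 9.5

9.5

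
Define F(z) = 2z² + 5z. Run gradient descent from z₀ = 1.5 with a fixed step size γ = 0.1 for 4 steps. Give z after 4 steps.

-0.8936

F′(z) = 4z + 5
Step 1: F′(1.5) = 11; z₁ = 1.5 − 0.1·11 = 0.4
Step 2: F′(0.4) = 6.6; z₂ = 0.4 − 0.1·6.6 = -0.26
Step 3: F′(-0.26) = 3.96; z₃ = -0.26 − 0.1·3.96 = -0.656
Step 4: F′(-0.656) = 2.376; z₄ = -0.656 − 0.1·2.376 = -0.8936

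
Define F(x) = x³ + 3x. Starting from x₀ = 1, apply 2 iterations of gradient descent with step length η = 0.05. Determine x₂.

0.4765

F′(x) = 3x² + 3
Step 1: F′(1) = 6; x₁ = 1 − 0.05·6 = 0.7
Step 2: F′(0.7) = 4.47; x₂ = 0.7 − 0.05·4.47 = 0.4765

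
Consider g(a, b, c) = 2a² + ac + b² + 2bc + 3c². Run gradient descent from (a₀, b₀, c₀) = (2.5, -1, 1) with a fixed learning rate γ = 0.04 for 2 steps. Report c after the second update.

∇g = (4a + c, 2b + 2c, a + 2b + 6c)
Step 1: at (2.5, -1, 1), ∇g = (11, 0, 6.5) → (2.5, -1, 1) − 0.04·(11, 0, 6.5) = (2.06, -1, 0.74)
Step 2: at (2.06, -1, 0.74), ∇g = (8.98, -0.52, 4.5) → (2.06, -1, 0.74) − 0.04·(8.98, -0.52, 4.5) = (1.7008, -0.9792, 0.56)
c = 0.56

0.56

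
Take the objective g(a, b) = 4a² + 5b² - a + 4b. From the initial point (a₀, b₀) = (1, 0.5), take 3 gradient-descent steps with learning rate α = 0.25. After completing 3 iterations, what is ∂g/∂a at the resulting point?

∇g = (8a - 1, 10b + 4)
(a₁, b₁) = (1, 0.5) − 0.25·(7, 9) = (-0.75, -1.75)
(a₂, b₂) = (-0.75, -1.75) − 0.25·(-7, -13.5) = (1, 1.625)
(a₃, b₃) = (1, 1.625) − 0.25·(7, 20.25) = (-0.75, -3.4375)
∂g/∂a at (-0.75, -3.4375) = -7

-7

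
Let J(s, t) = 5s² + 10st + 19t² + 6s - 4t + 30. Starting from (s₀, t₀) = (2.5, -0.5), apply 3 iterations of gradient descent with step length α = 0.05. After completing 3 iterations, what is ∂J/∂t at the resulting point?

-13.288

∇J = (10s + 10t + 6, 10s + 38t - 4)
(s₁, t₁) = (2.5, -0.5) − 0.05·(26, 2) = (1.2, -0.6)
(s₂, t₂) = (1.2, -0.6) − 0.05·(12, -14.8) = (0.6, 0.14)
(s₃, t₃) = (0.6, 0.14) − 0.05·(13.4, 7.32) = (-0.07, -0.226)
∂J/∂t at (-0.07, -0.226) = -13.288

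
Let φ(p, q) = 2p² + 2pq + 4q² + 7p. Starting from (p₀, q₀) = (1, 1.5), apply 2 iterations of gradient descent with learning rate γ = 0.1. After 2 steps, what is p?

-0.96

∇φ = (4p + 2q + 7, 2p + 8q)
Step 1: at (1, 1.5), ∇φ = (14, 14) → (1, 1.5) − 0.1·(14, 14) = (-0.4, 0.1)
Step 2: at (-0.4, 0.1), ∇φ = (5.6, 0) → (-0.4, 0.1) − 0.1·(5.6, 0) = (-0.96, 0.1)
p = -0.96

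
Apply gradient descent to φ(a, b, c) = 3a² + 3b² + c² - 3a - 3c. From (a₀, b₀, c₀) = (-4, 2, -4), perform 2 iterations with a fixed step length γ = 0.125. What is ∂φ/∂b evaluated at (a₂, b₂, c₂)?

0.75

∇φ = (6a - 3, 6b, 2c - 3)
Step 1: at (-4, 2, -4), ∇φ = (-27, 12, -11) → (-4, 2, -4) − 0.125·(-27, 12, -11) = (-0.625, 0.5, -2.625)
Step 2: at (-0.625, 0.5, -2.625), ∇φ = (-6.75, 3, -8.25) → (-0.625, 0.5, -2.625) − 0.125·(-6.75, 3, -8.25) = (0.21875, 0.125, -1.59375)
∂φ/∂b at (0.21875, 0.125, -1.59375) = 0.75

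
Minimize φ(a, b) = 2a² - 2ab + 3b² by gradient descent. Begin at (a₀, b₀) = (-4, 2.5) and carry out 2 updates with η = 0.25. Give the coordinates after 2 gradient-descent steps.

∇φ = (4a - 2b, -2a + 6b)
(a₁, b₁) = (-4, 2.5) − 0.25·(-21, 23) = (1.25, -3.25)
(a₂, b₂) = (1.25, -3.25) − 0.25·(11.5, -22) = (-1.625, 2.25)

(-1.625, 2.25)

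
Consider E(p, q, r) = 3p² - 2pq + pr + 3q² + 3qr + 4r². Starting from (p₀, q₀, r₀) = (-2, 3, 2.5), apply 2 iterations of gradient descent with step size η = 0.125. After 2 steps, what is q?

∇E = (6p - 2q + r, -2p + 6q + 3r, p + 3q + 8r)
(p₁, q₁, r₁) = (-2, 3, 2.5) − 0.125·(-15.5, 29.5, 27) = (-0.0625, -0.6875, -0.875)
(p₂, q₂, r₂) = (-0.0625, -0.6875, -0.875) − 0.125·(0.125, -6.625, -9.125) = (-0.078125, 0.140625, 0.265625)
q = 0.140625

0.140625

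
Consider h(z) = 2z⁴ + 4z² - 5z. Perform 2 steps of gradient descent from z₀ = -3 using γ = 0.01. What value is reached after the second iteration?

-0.44269

h′(z) = 8z³ + 8z - 5
Step 1: h′(-3) = -245; z₁ = -3 − 0.01·(-245) = -0.55
Step 2: h′(-0.55) = -10.731; z₂ = -0.55 − 0.01·(-10.731) = -0.44269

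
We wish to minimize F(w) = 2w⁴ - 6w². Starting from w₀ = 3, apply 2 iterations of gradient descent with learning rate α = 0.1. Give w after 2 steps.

F′(w) = 8w³ - 12w
w₁ = 3 − 0.1·180 = -15
w₂ = -15 − 0.1·(-26820) = 2667

2667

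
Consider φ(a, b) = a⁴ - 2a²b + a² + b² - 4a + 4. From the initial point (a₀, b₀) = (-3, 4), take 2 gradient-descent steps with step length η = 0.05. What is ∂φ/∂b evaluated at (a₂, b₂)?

5.83875

∇φ = (4a³ - 4ab + 2a - 4, -2a² + 2b)
(a₁, b₁) = (-3, 4) − 0.05·(-70, -10) = (0.5, 4.5)
(a₂, b₂) = (0.5, 4.5) − 0.05·(-11.5, 8.5) = (1.075, 4.075)
∂φ/∂b at (1.075, 4.075) = 5.83875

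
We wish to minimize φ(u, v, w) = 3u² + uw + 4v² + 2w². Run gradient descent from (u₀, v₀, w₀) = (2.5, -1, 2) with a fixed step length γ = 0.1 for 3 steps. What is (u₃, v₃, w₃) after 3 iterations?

∇φ = (6u + w, 8v, u + 4w)
Step 1: at (2.5, -1, 2), ∇φ = (17, -8, 10.5) → (2.5, -1, 2) − 0.1·(17, -8, 10.5) = (0.8, -0.2, 0.95)
Step 2: at (0.8, -0.2, 0.95), ∇φ = (5.75, -1.6, 4.6) → (0.8, -0.2, 0.95) − 0.1·(5.75, -1.6, 4.6) = (0.225, -0.04, 0.49)
Step 3: at (0.225, -0.04, 0.49), ∇φ = (1.84, -0.32, 2.185) → (0.225, -0.04, 0.49) − 0.1·(1.84, -0.32, 2.185) = (0.041, -0.008, 0.2715)

(0.041, -0.008, 0.2715)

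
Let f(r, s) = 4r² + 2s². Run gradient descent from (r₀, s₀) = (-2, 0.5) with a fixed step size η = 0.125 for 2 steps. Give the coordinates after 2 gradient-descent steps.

(0, 0.125)

∇f = (8r, 4s)
(r₁, s₁) = (-2, 0.5) − 0.125·(-16, 2) = (0, 0.25)
(r₂, s₂) = (0, 0.25) − 0.125·(0, 1) = (0, 0.125)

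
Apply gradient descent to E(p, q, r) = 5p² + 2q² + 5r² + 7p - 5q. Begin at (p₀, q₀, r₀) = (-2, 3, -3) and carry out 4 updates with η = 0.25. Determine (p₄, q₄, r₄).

(-7.28125, 1.25, -15.1875)

∇E = (10p + 7, 4q - 5, 10r)
Step 1: at (-2, 3, -3), ∇E = (-13, 7, -30) → (-2, 3, -3) − 0.25·(-13, 7, -30) = (1.25, 1.25, 4.5)
Step 2: at (1.25, 1.25, 4.5), ∇E = (19.5, 0, 45) → (1.25, 1.25, 4.5) − 0.25·(19.5, 0, 45) = (-3.625, 1.25, -6.75)
Step 3: at (-3.625, 1.25, -6.75), ∇E = (-29.25, 0, -67.5) → (-3.625, 1.25, -6.75) − 0.25·(-29.25, 0, -67.5) = (3.6875, 1.25, 10.125)
Step 4: at (3.6875, 1.25, 10.125), ∇E = (43.875, 0, 101.25) → (3.6875, 1.25, 10.125) − 0.25·(43.875, 0, 101.25) = (-7.28125, 1.25, -15.1875)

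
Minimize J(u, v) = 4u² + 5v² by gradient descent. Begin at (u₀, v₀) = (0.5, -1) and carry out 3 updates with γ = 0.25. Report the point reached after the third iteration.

(-0.5, 3.375)

∇J = (8u, 10v)
Step 1: at (0.5, -1), ∇J = (4, -10) → (0.5, -1) − 0.25·(4, -10) = (-0.5, 1.5)
Step 2: at (-0.5, 1.5), ∇J = (-4, 15) → (-0.5, 1.5) − 0.25·(-4, 15) = (0.5, -2.25)
Step 3: at (0.5, -2.25), ∇J = (4, -22.5) → (0.5, -2.25) − 0.25·(4, -22.5) = (-0.5, 3.375)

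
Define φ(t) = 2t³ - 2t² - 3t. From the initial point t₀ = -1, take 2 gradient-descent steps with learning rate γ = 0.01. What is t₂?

-1.151494

φ′(t) = 6t² - 4t - 3
Step 1: φ′(-1) = 7; t₁ = -1 − 0.01·7 = -1.07
Step 2: φ′(-1.07) = 8.1494; t₂ = -1.07 − 0.01·8.1494 = -1.151494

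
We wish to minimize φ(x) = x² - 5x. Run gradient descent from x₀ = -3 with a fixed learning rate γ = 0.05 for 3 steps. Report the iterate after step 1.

φ′(x) = 2x - 5
x₁ = -3 − 0.05·(-11) = -2.45

-2.45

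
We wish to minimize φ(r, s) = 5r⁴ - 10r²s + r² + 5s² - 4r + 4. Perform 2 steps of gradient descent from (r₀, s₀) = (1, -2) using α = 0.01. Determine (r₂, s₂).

(0.2939824, -1.51236)

∇φ = (20r³ - 20rs + 2r - 4, -10r² + 10s)
(r₁, s₁) = (1, -2) − 0.01·(58, -30) = (0.42, -1.7)
(r₂, s₂) = (0.42, -1.7) − 0.01·(12.60176, -18.764) = (0.2939824, -1.51236)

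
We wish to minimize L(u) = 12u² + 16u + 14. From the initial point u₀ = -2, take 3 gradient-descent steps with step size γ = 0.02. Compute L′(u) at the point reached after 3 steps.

L′(u) = 24u + 16
u₁ = -2 − 0.02·(-32) = -1.36
u₂ = -1.36 − 0.02·(-16.64) = -1.0272
u₃ = -1.0272 − 0.02·(-8.6528) = -0.854144
L′(u) at (-0.854144) = -4.499456

-4.499456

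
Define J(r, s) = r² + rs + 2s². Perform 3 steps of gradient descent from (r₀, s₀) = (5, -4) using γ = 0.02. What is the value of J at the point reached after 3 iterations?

28.743014418176

∇J = (2r + s, r + 4s)
(r₁, s₁) = (5, -4) − 0.02·(6, -11) = (4.88, -3.78)
(r₂, s₂) = (4.88, -3.78) − 0.02·(5.98, -10.24) = (4.7604, -3.5752)
(r₃, s₃) = (4.7604, -3.5752) − 0.02·(5.9456, -9.5404) = (4.641488, -3.384392)
J(4.641488, -3.384392) = 28.743014418176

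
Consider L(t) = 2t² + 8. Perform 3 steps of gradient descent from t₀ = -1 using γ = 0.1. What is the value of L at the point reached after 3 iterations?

8.093312

L′(t) = 4t
Step 1: L′(-1) = -4; t₁ = -1 − 0.1·(-4) = -0.6
Step 2: L′(-0.6) = -2.4; t₂ = -0.6 − 0.1·(-2.4) = -0.36
Step 3: L′(-0.36) = -1.44; t₃ = -0.36 − 0.1·(-1.44) = -0.216
L(-0.216) = 8.093312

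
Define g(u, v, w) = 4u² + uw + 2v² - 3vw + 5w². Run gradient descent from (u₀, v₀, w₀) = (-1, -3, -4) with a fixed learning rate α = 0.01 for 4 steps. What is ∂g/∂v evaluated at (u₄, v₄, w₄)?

∇g = (8u + w, 4v - 3w, u - 3v + 10w)
Step 1: at (-1, -3, -4), ∇g = (-12, 0, -32) → (-1, -3, -4) − 0.01·(-12, 0, -32) = (-0.88, -3, -3.68)
Step 2: at (-0.88, -3, -3.68), ∇g = (-10.72, -0.96, -28.68) → (-0.88, -3, -3.68) − 0.01·(-10.72, -0.96, -28.68) = (-0.7728, -2.9904, -3.3932)
Step 3: at (-0.7728, -2.9904, -3.3932), ∇g = (-9.5756, -1.782, -25.7336) → (-0.7728, -2.9904, -3.3932) − 0.01·(-9.5756, -1.782, -25.7336) = (-0.677044, -2.97258, -3.135864)
Step 4: at (-0.677044, -2.97258, -3.135864), ∇g = (-8.552216, -2.482728, -23.117944) → (-0.677044, -2.97258, -3.135864) − 0.01·(-8.552216, -2.482728, -23.117944) = (-0.59152184, -2.94775272, -2.90468456)
∂g/∂v at (-0.59152184, -2.94775272, -2.90468456) = -3.0769572

-3.0769572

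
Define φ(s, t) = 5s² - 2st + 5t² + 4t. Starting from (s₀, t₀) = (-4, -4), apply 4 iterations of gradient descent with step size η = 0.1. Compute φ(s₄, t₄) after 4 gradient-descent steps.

-0.83304448

∇φ = (10s - 2t, -2s + 10t + 4)
Step 1: at (-4, -4), ∇φ = (-32, -28) → (-4, -4) − 0.1·(-32, -28) = (-0.8, -1.2)
Step 2: at (-0.8, -1.2), ∇φ = (-5.6, -6.4) → (-0.8, -1.2) − 0.1·(-5.6, -6.4) = (-0.24, -0.56)
Step 3: at (-0.24, -0.56), ∇φ = (-1.28, -1.12) → (-0.24, -0.56) − 0.1·(-1.28, -1.12) = (-0.112, -0.448)
Step 4: at (-0.112, -0.448), ∇φ = (-0.224, -0.256) → (-0.112, -0.448) − 0.1·(-0.224, -0.256) = (-0.0896, -0.4224)
φ(-0.0896, -0.4224) = -0.83304448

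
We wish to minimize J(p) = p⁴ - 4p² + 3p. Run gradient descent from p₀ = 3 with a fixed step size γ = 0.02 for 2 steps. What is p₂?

J′(p) = 4p³ - 8p + 3
Step 1: J′(3) = 87; p₁ = 3 − 0.02·87 = 1.26
Step 2: J′(1.26) = 0.921504; p₂ = 1.26 − 0.02·0.921504 = 1.24156992

1.24156992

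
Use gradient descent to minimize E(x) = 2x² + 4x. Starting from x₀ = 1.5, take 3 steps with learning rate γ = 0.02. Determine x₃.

0.94672

E′(x) = 4x + 4
Step 1: E′(1.5) = 10; x₁ = 1.5 − 0.02·10 = 1.3
Step 2: E′(1.3) = 9.2; x₂ = 1.3 − 0.02·9.2 = 1.116
Step 3: E′(1.116) = 8.464; x₃ = 1.116 − 0.02·8.464 = 0.94672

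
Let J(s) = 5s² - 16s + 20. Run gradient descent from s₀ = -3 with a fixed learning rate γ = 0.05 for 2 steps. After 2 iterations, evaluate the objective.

J′(s) = 10s - 16
Step 1: J′(-3) = -46; s₁ = -3 − 0.05·(-46) = -0.7
Step 2: J′(-0.7) = -23; s₂ = -0.7 − 0.05·(-23) = 0.45
J(0.45) = 13.8125

13.8125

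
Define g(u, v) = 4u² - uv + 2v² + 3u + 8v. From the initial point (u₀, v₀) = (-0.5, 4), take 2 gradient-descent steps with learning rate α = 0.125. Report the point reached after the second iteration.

∇g = (8u - v + 3, -u + 4v + 8)
Step 1: at (-0.5, 4), ∇g = (-5, 24.5) → (-0.5, 4) − 0.125·(-5, 24.5) = (0.125, 0.9375)
Step 2: at (0.125, 0.9375), ∇g = (3.0625, 11.625) → (0.125, 0.9375) − 0.125·(3.0625, 11.625) = (-0.2578125, -0.515625)

(-0.2578125, -0.515625)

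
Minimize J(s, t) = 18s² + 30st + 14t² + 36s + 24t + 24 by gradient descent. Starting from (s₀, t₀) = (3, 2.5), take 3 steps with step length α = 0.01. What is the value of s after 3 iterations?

∇J = (36s + 30t + 36, 30s + 28t + 24)
(s₁, t₁) = (3, 2.5) − 0.01·(219, 184) = (0.81, 0.66)
(s₂, t₂) = (0.81, 0.66) − 0.01·(84.96, 66.78) = (-0.0396, -0.0078)
(s₃, t₃) = (-0.0396, -0.0078) − 0.01·(34.3404, 22.5936) = (-0.383004, -0.233736)
s = -0.383004

-0.383004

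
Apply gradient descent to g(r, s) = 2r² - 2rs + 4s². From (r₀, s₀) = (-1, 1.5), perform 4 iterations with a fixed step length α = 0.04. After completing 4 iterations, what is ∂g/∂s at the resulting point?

∇g = (4r - 2s, -2r + 8s)
Step 1: at (-1, 1.5), ∇g = (-7, 14) → (-1, 1.5) − 0.04·(-7, 14) = (-0.72, 0.94)
Step 2: at (-0.72, 0.94), ∇g = (-4.76, 8.96) → (-0.72, 0.94) − 0.04·(-4.76, 8.96) = (-0.5296, 0.5816)
Step 3: at (-0.5296, 0.5816), ∇g = (-3.2816, 5.712) → (-0.5296, 0.5816) − 0.04·(-3.2816, 5.712) = (-0.398336, 0.35312)
Step 4: at (-0.398336, 0.35312), ∇g = (-2.299584, 3.621632) → (-0.398336, 0.35312) − 0.04·(-2.299584, 3.621632) = (-0.30635264, 0.20825472)
∂g/∂s at (-0.30635264, 0.20825472) = 2.27874304

2.27874304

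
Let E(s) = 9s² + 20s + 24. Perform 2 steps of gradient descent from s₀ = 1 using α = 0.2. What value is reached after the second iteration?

13.16

E′(s) = 18s + 20
Step 1: E′(1) = 38; s₁ = 1 − 0.2·38 = -6.6
Step 2: E′(-6.6) = -98.8; s₂ = -6.6 − 0.2·(-98.8) = 13.16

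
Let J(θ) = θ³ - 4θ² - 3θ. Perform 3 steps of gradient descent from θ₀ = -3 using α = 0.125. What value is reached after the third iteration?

J′(θ) = 3θ² - 8θ - 3
θ₁ = -3 − 0.125·48 = -9
θ₂ = -9 − 0.125·312 = -48
θ₃ = -48 − 0.125·7293 = -959.625

-959.625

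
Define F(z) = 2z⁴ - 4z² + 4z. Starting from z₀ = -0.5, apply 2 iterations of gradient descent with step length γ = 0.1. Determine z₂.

F′(z) = 8z³ - 8z + 4
z₁ = -0.5 − 0.1·7 = -1.2
z₂ = -1.2 − 0.1·(-0.224) = -1.1776

-1.1776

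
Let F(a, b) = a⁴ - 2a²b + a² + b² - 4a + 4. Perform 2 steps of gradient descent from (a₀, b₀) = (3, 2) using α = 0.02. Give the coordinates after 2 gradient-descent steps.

∇F = (4a³ - 4ab + 2a - 4, -2a² + 2b)
Step 1: at (3, 2), ∇F = (86, -14) → (3, 2) − 0.02·(86, -14) = (1.28, 2.28)
Step 2: at (1.28, 2.28), ∇F = (-4.724992, 1.2832) → (1.28, 2.28) − 0.02·(-4.724992, 1.2832) = (1.37449984, 2.254336)

(1.37449984, 2.254336)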